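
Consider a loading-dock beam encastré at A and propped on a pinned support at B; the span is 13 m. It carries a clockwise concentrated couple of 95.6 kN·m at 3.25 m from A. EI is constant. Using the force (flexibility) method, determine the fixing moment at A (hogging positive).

Release the roller at B. Primary structure: cantilever fixed at A.
Downward deflection at the released point B due to the loads:
  clockwise couple 95.6 at a = 3.25: M₀a(2L − a)/(2EI) = 3534/EI
Tip deflection under a unit load at B: L³/(3EI) = 732.3/EI.
The prop prevents deflection at B: R_B = δ_0/δ_{BB} = 3534/732.3 = 4.826 kN.
Moment equilibrium about A: M_A = Σ(load moments about A) − R_B·L = 95.6 − 4.826×13 = 32.86 kN·m.

M_A = 32.86 kN·m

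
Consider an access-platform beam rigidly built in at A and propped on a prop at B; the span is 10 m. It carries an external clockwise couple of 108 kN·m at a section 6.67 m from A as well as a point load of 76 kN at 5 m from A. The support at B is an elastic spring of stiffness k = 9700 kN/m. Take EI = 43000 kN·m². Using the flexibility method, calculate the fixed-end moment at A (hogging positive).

Choose R_B as the redundant. The primary structure is the cantilever fixed at A.
Free-end deflection of the primary structure under the applied loading (downward +):
  clockwise couple 108 at a = 6.67: M₀a(2L − a)/(2EI) = 4801/EI
  point load 76 at a = 5: Pa²(3L − a)/(6EI) = 7917/EI
  δ_0 = 12718/EI
Tip deflection under a unit load at B: L³/(3EI) = 333.3/EI.
With EI = 43000 kN·m²: δ_0 = 0.29576 m and δ_{BB} = 0.007752 m/kN.
Compatibility — the spring shortens by R_B/k under the reaction it provides: δ_0 − R_B·δ_{BB} = R_B/k. With 1/k = 0.000103 m/kN, R_B = δ_0 / (δ_{BB} + 1/k) = 0.29576 / (0.007752 + 0.000103) = 37.65 kN.
Moment equilibrium about A: M_A = Σ(load moments about A) − R_B·L = 488 − 37.65×10 = 111.5 kN·m.

M_A = 111.5 kN·m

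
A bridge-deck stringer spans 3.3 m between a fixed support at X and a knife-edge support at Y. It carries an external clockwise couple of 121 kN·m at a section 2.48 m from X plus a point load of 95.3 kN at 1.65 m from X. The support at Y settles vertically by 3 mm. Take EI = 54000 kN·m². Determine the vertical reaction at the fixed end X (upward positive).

R_X = 27.44 kN

Release the roller at Y. Primary structure: cantilever fixed at X.
Free-end deflection of the primary structure under the applied loading (downward +):
  clockwise couple 121 at a = 2.48: M₀a(2L − a)/(2EI) = 618.2/EI
  point load 95.3 at a = 1.65: Pa²(3L − a)/(6EI) = 356.7/EI
  δ_0 = 974.9/EI
Flexibility coefficient — unit upward force at Y: δ_{YY} = L³/(3EI) = 11.98/EI.
With EI = 54000 kN·m²: δ_0 = 0.018054 m and δ_{YY} = 0.000222 m/kN.
Compatibility — the beam at Y must follow the support down by 0.003 m: δ_0 − R_Y·δ_{YY} = 0.003, so R_Y = (0.018054 − 0.003)/0.000222 = 67.86 kN.
Vertical equilibrium: R_X = ΣP − R_Y = 95.3 − 67.86 = 27.44 kN.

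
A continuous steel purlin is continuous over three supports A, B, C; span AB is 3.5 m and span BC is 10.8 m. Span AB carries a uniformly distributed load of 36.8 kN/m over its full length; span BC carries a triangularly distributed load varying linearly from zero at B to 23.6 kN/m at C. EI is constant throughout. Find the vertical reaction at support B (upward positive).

R_B = 158 kN

Insert a hinge at B; M_B is the redundant, and each span becomes simply supported.
Discontinuity in slope at B on the released structure — sum the simple-span end rotations:
  span AB: UDL 36.8: wL³/(24EI) = 65.74/EI
  span BC: triangular load, peak 23.6: 7w₀L³/(360EI) = 578.1/EI
  relative rotation θ_0 = (65.74 + 578.1)/EI = 643.8/EI
A unit hogging moment at B produces rotation L₁/(3EI) + L₂/(3EI) = 4.767/EI.
Slope continuity at B: θ_0 = M_B·4.767/EI, so M_B = 643.8/4.767 = 135.1 kN·m (hogging).
Span AB, ΣM about A with M_B applied at B: R_B^{AB}·3.5 = 225.4 + 135.1, so R_B^{AB} = 103 kN and R_A = 128.8 − 103 = 25.81 kN.
Span BC, ΣM about C: R_B^{BC}·10.8 = 458.8 + 135.1, so R_B^{BC} = 54.99 kN and R_C = 127.4 − 54.99 = 72.45 kN.
R_B = 103 + 54.99 = 158 kN.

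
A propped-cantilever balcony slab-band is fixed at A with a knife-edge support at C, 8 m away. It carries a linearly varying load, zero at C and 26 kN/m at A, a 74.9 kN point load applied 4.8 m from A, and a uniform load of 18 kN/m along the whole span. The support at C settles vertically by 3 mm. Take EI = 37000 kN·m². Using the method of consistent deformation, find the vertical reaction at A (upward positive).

Remove the prop at C; the released (primary) structure is a cantilever built in at A.
Free-end deflection of the primary structure under the applied loading (downward +):
  triangular load, peak 26 at the fixed end: w₀L⁴/(30EI) = 3550/EI
  point load 74.9 at a = 4.8: Pa²(3L − a)/(6EI) = 5522/EI
  UDL 18: wL⁴/(8EI) = 9216/EI
  δ_0 = 18288/EI
Flexibility coefficient — unit upward force at C: δ_{CC} = L³/(3EI) = 170.7/EI.
With EI = 37000 kN·m²: δ_0 = 0.49427 m and δ_{CC} = 0.004613 m/kN.
Compatibility — the beam at C must follow the support down by 0.003 m: δ_0 − R_C·δ_{CC} = 0.003, so R_C = (0.49427 − 0.003)/0.004613 = 106.5 kN.
Vertical equilibrium: R_A = ΣP − R_C = 322.9 − 106.5 = 216.4 kN.

R_A = 216.4 kN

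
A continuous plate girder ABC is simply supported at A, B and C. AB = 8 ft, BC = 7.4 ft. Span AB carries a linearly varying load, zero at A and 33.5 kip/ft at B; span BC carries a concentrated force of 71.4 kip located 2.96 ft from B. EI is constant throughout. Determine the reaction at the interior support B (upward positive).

Release continuity at B by inserting a hinge; the redundant is the internal moment M_B. The primary structure is two simply-supported spans AB and BC.
End slopes at the hinge B, treating each span as simply supported:
  span AB: triangular load, peak 33.5: w₀L³/(45EI) = 381.2/EI
  span BC: point load 71.4 at a = 2.96: Pab(L + b)/(6LEI) = 250.2/EI
  relative rotation θ_0 = (381.2 + 250.2)/EI = 631.4/EI
A unit hogging moment at B produces rotation L₁/(3EI) + L₂/(3EI) = 5.133/EI.
Slope continuity at B: θ_0 = M_B·5.133/EI, so M_B = 631.4/5.133 = 123 kip·ft (hogging).
Span AB, ΣM about A with M_B applied at B: R_B^{AB}·8 = 714.7 + 123, so R_B^{AB} = 104.7 kip and R_A = 134 − 104.7 = 29.29 kip.
Span BC, ΣM about C: R_B^{BC}·7.4 = 317 + 123, so R_B^{BC} = 59.46 kip and R_C = 71.4 − 59.46 = 11.94 kip.
R_B = 104.7 + 59.46 = 164.2 kip.

R_B = 164.2 kip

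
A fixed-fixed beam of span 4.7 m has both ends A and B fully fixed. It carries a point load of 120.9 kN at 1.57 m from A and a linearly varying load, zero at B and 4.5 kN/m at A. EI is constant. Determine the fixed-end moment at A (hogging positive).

Release both end moments; the primary structure is a simply-supported span AB with redundants M_A and M_B.
On the primary (simply-supported) span, the end slopes from the loading are:
  at A: point load 120.9 at a = 1.57: Pab(L + b)/(6LEI) = 165/EI
  at B: point load 120.9 at a = 1.57: Pab(L + a)/(6LEI) = 132.1/EI
  at A: triangular load, peak 4.5: w₀L³/(45EI) = 10.38/EI
  at B: triangular load, peak 4.5: 7w₀L³/(360EI) = 9.085/EI
  θ_A0 = 175.3/EI,  θ_B0 = 141.2/EI
Flexibility coefficients: a unit moment at one end gives L/(3EI) there and L/(6EI) at the far end, so f₁₁ = f₂₂ = 1.567/EI and f₁₂ = f₂₁ = 0.7833/EI.
Compatibility — zero rotation at each built-in end:
  1.567 M_A + 0.7833 M_B = 175.3
  0.7833 M_A + 1.567 M_B = 141.2
Solving the pair gives M_A = 89.15 kN·m and M_B = 45.54 kN·m (hogging).

M_A = 89.15 kN·m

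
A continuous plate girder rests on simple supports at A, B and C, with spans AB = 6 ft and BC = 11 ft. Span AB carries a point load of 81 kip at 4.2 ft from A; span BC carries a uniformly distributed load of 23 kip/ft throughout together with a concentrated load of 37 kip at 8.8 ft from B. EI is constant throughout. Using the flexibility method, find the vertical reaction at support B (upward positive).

R_B = 263 kip

Insert a hinge at B; M_B is the redundant, and each span becomes simply supported.
Rotations at B on the released spans (each span's end-slope, ×1/EI):
  span AB: point load 81 at a = 4.2: Pab(L + a)/(6LEI) = 173.5/EI
  span BC: UDL 23: wL³/(24EI) = 1276/EI
  span BC: point load 37 at a = 8.8: Pab(L + b)/(6LEI) = 143.3/EI
  relative rotation θ_0 = (173.5 + 1419)/EI = 1592/EI
A unit hogging moment at B produces rotation L₁/(3EI) + L₂/(3EI) = 5.667/EI.
Slope continuity at B: θ_0 = M_B·5.667/EI, so M_B = 1592/5.667 = 281 kip·ft (hogging).
Span AB, ΣM about A with M_B applied at B: R_B^{AB}·6 = 340.2 + 281, so R_B^{AB} = 103.5 kip and R_A = 81 − 103.5 = -22.53 kip.
Span BC, ΣM about C: R_B^{BC}·11 = 1473 + 281, so R_B^{BC} = 159.4 kip and R_C = 290 − 159.4 = 130.6 kip.
R_B = 103.5 + 159.4 = 263 kip.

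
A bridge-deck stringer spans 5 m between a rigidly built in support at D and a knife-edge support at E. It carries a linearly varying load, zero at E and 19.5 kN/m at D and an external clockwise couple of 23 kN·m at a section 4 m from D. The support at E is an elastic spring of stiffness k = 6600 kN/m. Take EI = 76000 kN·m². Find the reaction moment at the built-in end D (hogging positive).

M_D = 40.11 kN·m

Choose R_E as the redundant. The primary structure is the cantilever fixed at D.
Primary-structure tip deflection at E by superposition:
  triangular load, peak 19.5 at the fixed end: w₀L⁴/(30EI) = 406.2/EI
  clockwise couple 23 at a = 4: M₀a(2L − a)/(2EI) = 276/EI
  δ_0 = 682.2/EI
Flexibility coefficient — unit upward force at E: δ_{EE} = L³/(3EI) = 41.67/EI.
With EI = 76000 kN·m²: δ_0 = 0.008977 m and δ_{EE} = 0.000548 m/kN.
Compatibility — the spring shortens by R_E/k under the reaction it provides: δ_0 − R_E·δ_{EE} = R_E/k. With 1/k = 0.000152 m/kN, R_E = δ_0 / (δ_{EE} + 1/k) = 0.008977 / (0.000548 + 0.000152) = 12.83 kN.
Moment equilibrium about D: M_D = Σ(load moments about D) − R_E·L = 104.2 − 12.83×5 = 40.11 kN·m.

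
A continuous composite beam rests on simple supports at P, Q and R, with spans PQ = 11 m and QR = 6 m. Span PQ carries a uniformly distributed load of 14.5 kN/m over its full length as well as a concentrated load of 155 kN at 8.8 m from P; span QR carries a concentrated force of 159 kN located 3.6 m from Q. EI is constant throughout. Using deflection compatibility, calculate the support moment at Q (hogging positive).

M_Q = 357.3 kN·m

Release continuity at Q by inserting a hinge; the redundant is the internal moment M_Q. The primary structure is two simply-supported spans PQ and QR.
Discontinuity in slope at Q on the released structure — sum the simple-span end rotations:
  span PQ: UDL 14.5: wL³/(24EI) = 804.1/EI
  span PQ: point load 155 at a = 8.8: Pab(L + a)/(6LEI) = 900.2/EI
  span QR: point load 159 at a = 3.6: Pab(L + b)/(6LEI) = 320.5/EI
  relative rotation θ_0 = (1704 + 320.5)/EI = 2025/EI
A unit hogging moment at Q produces rotation L₁/(3EI) + L₂/(3EI) = 5.667/EI.
Slope continuity at Q: θ_0 = M_Q·5.667/EI, so M_Q = 2025/5.667 = 357.3 kN·m (hogging).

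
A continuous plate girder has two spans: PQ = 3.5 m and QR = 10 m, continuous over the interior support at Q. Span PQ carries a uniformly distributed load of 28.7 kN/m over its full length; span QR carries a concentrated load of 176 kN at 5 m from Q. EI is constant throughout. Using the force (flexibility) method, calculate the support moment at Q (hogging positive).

M_Q = 255.8 kN·m

Take M_Q as the redundant. Released structure: two simple spans PQ and QR with a hinge at Q.
Rotations at Q on the released spans (each span's end-slope, ×1/EI):
  span PQ: UDL 28.7: wL³/(24EI) = 51.27/EI
  span QR: point load 176 at a = 5: Pab(L + b)/(6LEI) = 1100/EI
  relative rotation θ_0 = (51.27 + 1100)/EI = 1151/EI
A unit hogging moment at Q produces rotation L₁/(3EI) + L₂/(3EI) = 4.5/EI.
Compatibility: M_Q·(L₁+L₂)/(3EI) = θ_0, giving M_Q = 255.8 kN·m (hogging).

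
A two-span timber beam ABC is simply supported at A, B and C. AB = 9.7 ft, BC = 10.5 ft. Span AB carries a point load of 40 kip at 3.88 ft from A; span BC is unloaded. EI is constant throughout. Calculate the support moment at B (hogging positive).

M_B = 31.3 kip·ft

Insert a hinge at B; M_B is the redundant, and each span becomes simply supported.
Rotations at B on the released spans (each span's end-slope, ×1/EI):
  span AB: point load 40 at a = 3.88: Pab(L + a)/(6LEI) = 210.8/EI
  relative rotation θ_0 = (210.8 + 0)/EI = 210.8/EI
A unit hogging moment at B produces rotation L₁/(3EI) + L₂/(3EI) = 6.733/EI.
Slope continuity at B: θ_0 = M_B·6.733/EI, so M_B = 210.8/6.733 = 31.3 kip·ft (hogging).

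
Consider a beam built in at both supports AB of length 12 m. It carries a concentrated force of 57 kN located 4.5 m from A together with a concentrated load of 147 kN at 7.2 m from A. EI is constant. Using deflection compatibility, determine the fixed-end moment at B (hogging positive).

M_B = 314.1 kN·m

Take the two fixed-end moments M_A, M_B as redundants; the released structure is the simple span AB.
Simple-span end rotations at A and B under the given loads:
  at A: point load 57 at a = 4.5: Pab(L + b)/(6LEI) = 521/EI
  at B: point load 57 at a = 4.5: Pab(L + a)/(6LEI) = 440.9/EI
  at A: point load 147 at a = 7.2: Pab(L + b)/(6LEI) = 1185/EI
  at B: point load 147 at a = 7.2: Pab(L + a)/(6LEI) = 1355/EI
  θ_A0 = 1706/EI,  θ_B0 = 1796/EI
Flexibility coefficients: a unit moment at one end gives L/(3EI) there and L/(6EI) at the far end, so f₁₁ = f₂₂ = 4/EI and f₁₂ = f₂₁ = 2/EI.
Compatibility — zero rotation at each built-in end:
  4 M_A + 2 M_B = 1706
  2 M_A + 4 M_B = 1796
Solving the pair gives M_A = 269.5 kN·m and M_B = 314.1 kN·m (hogging).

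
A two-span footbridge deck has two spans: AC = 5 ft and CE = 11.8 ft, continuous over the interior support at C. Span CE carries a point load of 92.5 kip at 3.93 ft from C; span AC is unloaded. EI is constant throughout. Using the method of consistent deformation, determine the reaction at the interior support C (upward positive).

R_C = 102.1 kip

Insert a hinge at C; M_C is the redundant, and each span becomes simply supported.
End slopes at the hinge C, treating each span as simply supported:
  span CE: point load 92.5 at a = 3.93: Pab(L + b)/(6LEI) = 794.8/EI
  relative rotation θ_0 = (0 + 794.8)/EI = 794.8/EI
A unit hogging moment at C produces rotation L₁/(3EI) + L₂/(3EI) = 5.6/EI.
Compatibility: M_C·(L₁+L₂)/(3EI) = θ_0, giving M_C = 141.9 kip·ft (hogging).
Span AC, ΣM about A with M_C applied at C: R_C^{AC}·5 = 0 + 141.9, so R_C^{AC} = 28.39 kip and R_A = 0 − 28.39 = -28.39 kip.
Span CE, ΣM about E: R_C^{CE}·11.8 = 728 + 141.9, so R_C^{CE} = 73.72 kip and R_E = 92.5 − 73.72 = 18.78 kip.
R_C = 28.39 + 73.72 = 102.1 kip.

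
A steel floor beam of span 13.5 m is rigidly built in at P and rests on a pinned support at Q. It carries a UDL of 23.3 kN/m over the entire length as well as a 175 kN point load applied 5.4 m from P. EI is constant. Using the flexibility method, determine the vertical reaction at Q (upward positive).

Release the roller at Q. Primary structure: cantilever fixed at P.
Downward deflection at the released point Q due to the loads:
  UDL 23.3: wL⁴/(8EI) = 96739/EI
  point load 175 at a = 5.4: Pa²(3L − a)/(6EI) = 29853/EI
  δ_0 = 126591/EI
Tip deflection under a unit load at Q: L³/(3EI) = 820.1/EI.
The prop prevents deflection at Q: R_Q = δ_0/δ_{QQ} = 126591/820.1 = 154.4 kN.

R_Q = 154.4 kN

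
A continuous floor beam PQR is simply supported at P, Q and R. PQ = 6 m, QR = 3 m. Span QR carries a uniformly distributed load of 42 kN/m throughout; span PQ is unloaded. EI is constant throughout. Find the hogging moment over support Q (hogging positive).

M_Q = 15.75 kN·m

Release continuity at Q by inserting a hinge; the redundant is the internal moment M_Q. The primary structure is two simply-supported spans PQ and QR.
Discontinuity in slope at Q on the released structure — sum the simple-span end rotations:
  span QR: UDL 42: wL³/(24EI) = 47.25/EI
  relative rotation θ_0 = (0 + 47.25)/EI = 47.25/EI
A unit hogging moment at Q produces rotation L₁/(3EI) + L₂/(3EI) = 3/EI.
Compatibility: M_Q·(L₁+L₂)/(3EI) = θ_0, giving M_Q = 15.75 kN·m (hogging).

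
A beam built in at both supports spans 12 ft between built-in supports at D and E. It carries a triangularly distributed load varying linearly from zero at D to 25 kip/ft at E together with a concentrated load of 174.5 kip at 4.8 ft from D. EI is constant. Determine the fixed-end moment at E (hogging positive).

Release both end moments; the primary structure is a simply-supported span DE with redundants M_D and M_E.
Simple-span end rotations at D and E under the given loads:
  at D: triangular load, peak 25: 7w₀L³/(360EI) = 840/EI
  at E: triangular load, peak 25: w₀L³/(45EI) = 960/EI
  at D: point load 174.5 at a = 4.8: Pab(L + b)/(6LEI) = 1608/EI
  at E: point load 174.5 at a = 4.8: Pab(L + a)/(6LEI) = 1407/EI
  θ_D0 = 2448/EI,  θ_E0 = 2367/EI
Flexibility coefficients: a unit moment at one end gives L/(3EI) there and L/(6EI) at the far end, so f₁₁ = f₂₂ = 4/EI and f₁₂ = f₂₁ = 2/EI.
Compatibility — zero rotation at each built-in end:
  4 M_D + 2 M_E = 2448
  2 M_D + 4 M_E = 2367
Solving the pair gives M_D = 421.5 kip·ft and M_E = 381 kip·ft (hogging).

M_E = 381 kip·ft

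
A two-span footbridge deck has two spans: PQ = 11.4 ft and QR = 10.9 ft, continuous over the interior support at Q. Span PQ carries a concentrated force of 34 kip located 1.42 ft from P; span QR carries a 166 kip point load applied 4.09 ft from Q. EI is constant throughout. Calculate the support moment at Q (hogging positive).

M_Q = 180.6 kip·ft

Take M_Q as the redundant. Released structure: two simple spans PQ and QR with a hinge at Q.
End slopes at the hinge Q, treating each span as simply supported:
  span PQ: point load 34 at a = 1.42: Pab(L + a)/(6LEI) = 90.31/EI
  span QR: point load 166 at a = 4.09: Pab(L + b)/(6LEI) = 1252/EI
  relative rotation θ_0 = (90.31 + 1252)/EI = 1342/EI
A unit hogging moment at Q produces rotation L₁/(3EI) + L₂/(3EI) = 7.433/EI.
Slope continuity at Q: θ_0 = M_Q·7.433/EI, so M_Q = 1342/7.433 = 180.6 kip·ft (hogging).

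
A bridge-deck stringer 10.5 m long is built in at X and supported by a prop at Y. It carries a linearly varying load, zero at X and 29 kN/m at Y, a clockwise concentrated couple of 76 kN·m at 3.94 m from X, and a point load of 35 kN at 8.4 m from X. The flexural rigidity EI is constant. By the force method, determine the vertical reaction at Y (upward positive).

R_Y = 115 kN

Release the roller at Y. Primary structure: cantilever fixed at X.
Downward deflection at the released point Y due to the loads:
  triangular load, peak 29 at the free end: 11w₀L⁴/(120EI) = 32312/EI
  clockwise couple 76 at a = 3.94: M₀a(2L − a)/(2EI) = 2554/EI
  point load 35 at a = 8.4: Pa²(3L − a)/(6EI) = 9508/EI
  δ_0 = 44374/EI
Flexibility coefficient — unit upward force at Y: δ_{YY} = L³/(3EI) = 385.9/EI.
Compatibility at Y: δ_0 − R_Y·δ_{YY} = 0, so R_Y = 44374/385.9 = 115 kN.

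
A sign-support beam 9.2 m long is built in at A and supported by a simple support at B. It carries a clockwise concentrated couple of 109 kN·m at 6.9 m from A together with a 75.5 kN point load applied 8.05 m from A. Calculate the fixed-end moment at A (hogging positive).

Remove the prop at B; the released (primary) structure is a cantilever built in at A.
Deflection at B on the released cantilever, summing each load's contribution:
  clockwise couple 109 at a = 6.9: M₀a(2L − a)/(2EI) = 4325/EI
  point load 75.5 at a = 8.05: Pa²(3L − a)/(6EI) = 15942/EI
  δ_0 = 20266/EI
Flexibility coefficient — unit upward force at B: δ_{BB} = L³/(3EI) = 259.6/EI.
Compatibility at B: δ_0 − R_B·δ_{BB} = 0, so R_B = 20266/259.6 = 78.08 kN.
Moment equilibrium about A: M_A = Σ(load moments about A) − R_B·L = 716.8 − 78.08×9.2 = -1.547 kN·m.

M_A = -1.547 kN·m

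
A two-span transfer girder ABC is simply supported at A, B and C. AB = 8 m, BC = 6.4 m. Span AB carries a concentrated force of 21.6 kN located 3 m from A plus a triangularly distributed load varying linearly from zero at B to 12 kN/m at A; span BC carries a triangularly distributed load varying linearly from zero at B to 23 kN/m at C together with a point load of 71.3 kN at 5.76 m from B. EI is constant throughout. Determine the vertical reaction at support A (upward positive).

Take M_B as the redundant. Released structure: two simple spans AB and BC with a hinge at B.
Discontinuity in slope at B on the released structure — sum the simple-span end rotations:
  span AB: point load 21.6 at a = 3: Pab(L + a)/(6LEI) = 74.25/EI
  span AB: triangular load, peak 12: 7w₀L³/(360EI) = 119.5/EI
  span BC: triangular load, peak 23: 7w₀L³/(360EI) = 117.2/EI
  span BC: point load 71.3 at a = 5.76: Pab(L + b)/(6LEI) = 48.19/EI
  relative rotation θ_0 = (193.7 + 165.4)/EI = 359.1/EI
A unit hogging moment at B produces rotation L₁/(3EI) + L₂/(3EI) = 4.8/EI.
Compatibility: M_B·(L₁+L₂)/(3EI) = θ_0, giving M_B = 74.82 kN·m (hogging).
Span AB, ΣM about A with M_B applied at B: R_B^{AB}·8 = 192.8 + 74.82, so R_B^{AB} = 33.45 kN and R_A = 69.6 − 33.45 = 36.15 kN.

R_A = 36.15 kN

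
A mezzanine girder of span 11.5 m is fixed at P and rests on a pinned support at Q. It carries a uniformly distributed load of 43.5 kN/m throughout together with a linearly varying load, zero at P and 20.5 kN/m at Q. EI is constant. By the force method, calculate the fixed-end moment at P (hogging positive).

M_P = 877.3 kN·m

Remove the prop at Q; the released (primary) structure is a cantilever built in at P.
Primary-structure tip deflection at Q by superposition:
  UDL 43.5: wL⁴/(8EI) = 95102/EI
  triangular load, peak 20.5 at the free end: 11w₀L⁴/(120EI) = 32867/EI
  δ_0 = 127969/EI
Tip deflection under a unit load at Q: L³/(3EI) = 507/EI.
The prop prevents deflection at Q: R_Q = δ_0/δ_{QQ} = 127969/507 = 252.4 kN.
Moment equilibrium about P: M_P = Σ(load moments about P) − R_Q·L = 3780 − 252.4×11.5 = 877.3 kN·m.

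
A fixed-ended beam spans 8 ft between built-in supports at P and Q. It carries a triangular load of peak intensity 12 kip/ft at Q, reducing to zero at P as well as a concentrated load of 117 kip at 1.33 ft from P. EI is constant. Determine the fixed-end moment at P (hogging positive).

M_P = 133.8 kip·ft

Release both end moments; the primary structure is a simply-supported span PQ with redundants M_P and M_Q.
End rotations of the released simple span under the applied load (×1/EI):
  at P: triangular load, peak 12: 7w₀L³/(360EI) = 119.5/EI
  at Q: triangular load, peak 12: w₀L³/(45EI) = 136.5/EI
  at P: point load 117 at a = 1.33: Pab(L + b)/(6LEI) = 317.2/EI
  at Q: point load 117 at a = 1.33: Pab(L + a)/(6LEI) = 201.7/EI
  θ_P0 = 436.7/EI,  θ_Q0 = 338.3/EI
Flexibility coefficients: a unit moment at one end gives L/(3EI) there and L/(6EI) at the far end, so f₁₁ = f₂₂ = 2.667/EI and f₁₂ = f₂₁ = 1.333/EI.
Compatibility — zero rotation at each built-in end:
  2.667 M_P + 1.333 M_Q = 436.7
  1.333 M_P + 2.667 M_Q = 338.3
Solving the pair gives M_P = 133.8 kip·ft and M_Q = 59.97 kip·ft (hogging).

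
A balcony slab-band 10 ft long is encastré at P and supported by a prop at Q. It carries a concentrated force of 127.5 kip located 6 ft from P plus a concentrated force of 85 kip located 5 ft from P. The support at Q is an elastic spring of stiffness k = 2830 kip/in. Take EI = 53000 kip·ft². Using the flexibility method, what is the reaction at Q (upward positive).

Take the reaction at Q as the redundant and release it; the primary structure is a cantilever fixed at P.
Downward deflection at the released point Q due to the loads:
  point load 127.5 at a = 6: Pa²(3L − a)/(6EI) = 18360/EI
  point load 85 at a = 5: Pa²(3L − a)/(6EI) = 8854/EI
  δ_0 = 27214/EI
Tip deflection under a unit load at Q: L³/(3EI) = 333.3/EI.
With EI = 53000 kip·ft²: δ_0 = 0.51347 ft and δ_{QQ} = 0.006289 ft/kip.
Compatibility — the spring shortens by R_Q/k under the reaction it provides: δ_0 − R_Q·δ_{QQ} = R_Q/k. With 1/k = 1/(2830×12) ft/kip = 0.000029 ft/kip, R_Q = δ_0 / (δ_{QQ} + 1/k) = 0.51347 / (0.006289 + 0.000029) = 81.26 kip.

R_Q = 81.26 kip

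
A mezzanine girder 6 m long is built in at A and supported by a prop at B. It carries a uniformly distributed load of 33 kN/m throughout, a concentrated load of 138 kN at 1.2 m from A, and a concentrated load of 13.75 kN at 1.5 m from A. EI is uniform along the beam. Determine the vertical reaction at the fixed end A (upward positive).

Take the reaction at B as the redundant and release it; the primary structure is a cantilever fixed at A.
Primary-structure tip deflection at B by superposition:
  UDL 33: wL⁴/(8EI) = 5346/EI
  point load 138 at a = 1.2: Pa²(3L − a)/(6EI) = 556.4/EI
  point load 13.75 at a = 1.5: Pa²(3L − a)/(6EI) = 85.08/EI
  δ_0 = 5987/EI
Tip deflection under a unit load at B: L³/(3EI) = 72/EI.
The prop prevents deflection at B: R_B = δ_0/δ_{BB} = 5987/72 = 83.16 kN.
Vertical equilibrium: R_A = ΣP − R_B = 349.8 − 83.16 = 266.6 kN.

R_A = 266.6 kN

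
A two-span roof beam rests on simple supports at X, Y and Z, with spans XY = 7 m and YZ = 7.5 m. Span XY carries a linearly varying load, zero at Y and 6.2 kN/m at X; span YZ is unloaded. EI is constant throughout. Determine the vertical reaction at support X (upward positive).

Insert a hinge at Y; M_Y is the redundant, and each span becomes simply supported.
End slopes at the hinge Y, treating each span as simply supported:
  span XY: triangular load, peak 6.2: 7w₀L³/(360EI) = 41.35/EI
  relative rotation θ_0 = (41.35 + 0)/EI = 41.35/EI
A unit hogging moment at Y produces rotation L₁/(3EI) + L₂/(3EI) = 4.833/EI.
Slope continuity at Y: θ_0 = M_Y·4.833/EI, so M_Y = 41.35/4.833 = 8.555 kN·m (hogging).
Span XY, ΣM about X with M_Y applied at Y: R_Y^{XY}·7 = 50.63 + 8.555, so R_Y^{XY} = 8.456 kN and R_X = 21.7 − 8.456 = 13.24 kN.

R_X = 13.24 kN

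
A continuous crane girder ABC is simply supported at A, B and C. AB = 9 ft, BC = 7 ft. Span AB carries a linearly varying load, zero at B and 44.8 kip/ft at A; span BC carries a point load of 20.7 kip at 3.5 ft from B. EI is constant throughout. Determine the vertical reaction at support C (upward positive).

R_C = -8.358 kip

Take M_B as the redundant. Released structure: two simple spans AB and BC with a hinge at B.
Discontinuity in slope at B on the released structure — sum the simple-span end rotations:
  span AB: triangular load, peak 44.8: 7w₀L³/(360EI) = 635/EI
  span BC: point load 20.7 at a = 3.5: Pab(L + b)/(6LEI) = 63.39/EI
  relative rotation θ_0 = (635 + 63.39)/EI = 698.4/EI
A unit hogging moment at B produces rotation L₁/(3EI) + L₂/(3EI) = 5.333/EI.
Compatibility: M_B·(L₁+L₂)/(3EI) = θ_0, giving M_B = 131 kip·ft (hogging).
Span BC, ΣM about C: R_B^{BC}·7 = 72.45 + 131, so R_B^{BC} = 29.06 kip and R_C = 20.7 − 29.06 = -8.358 kip.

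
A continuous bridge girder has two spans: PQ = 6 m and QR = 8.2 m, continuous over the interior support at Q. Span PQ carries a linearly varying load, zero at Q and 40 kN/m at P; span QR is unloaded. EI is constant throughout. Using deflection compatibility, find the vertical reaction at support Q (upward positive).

Insert a hinge at Q; M_Q is the redundant, and each span becomes simply supported.
Rotations at Q on the released spans (each span's end-slope, ×1/EI):
  span PQ: triangular load, peak 40: 7w₀L³/(360EI) = 168/EI
  relative rotation θ_0 = (168 + 0)/EI = 168/EI
A unit hogging moment at Q produces rotation L₁/(3EI) + L₂/(3EI) = 4.733/EI.
Compatibility: M_Q·(L₁+L₂)/(3EI) = θ_0, giving M_Q = 35.49 kN·m (hogging).
Span PQ, ΣM about P with M_Q applied at Q: R_Q^{PQ}·6 = 240 + 35.49, so R_Q^{PQ} = 45.92 kN and R_P = 120 − 45.92 = 74.08 kN.
Span QR, ΣM about R: R_Q^{QR}·8.2 = 0 + 35.49, so R_Q^{QR} = 4.328 kN and R_R = 0 − 4.328 = -4.328 kN.
R_Q = 45.92 + 4.328 = 50.24 kN.

R_Q = 50.24 kN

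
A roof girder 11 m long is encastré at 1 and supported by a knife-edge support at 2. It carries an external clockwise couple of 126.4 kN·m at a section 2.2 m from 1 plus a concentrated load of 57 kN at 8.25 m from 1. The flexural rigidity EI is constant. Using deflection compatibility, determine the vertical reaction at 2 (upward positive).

R_2 = 42.28 kN

Take the reaction at 2 as the redundant and release it; the primary structure is a cantilever fixed at 1.
Free-end deflection of the primary structure under the applied loading (downward +):
  clockwise couple 126.4 at a = 2.2: M₀a(2L − a)/(2EI) = 2753/EI
  point load 57 at a = 8.25: Pa²(3L − a)/(6EI) = 16003/EI
  δ_0 = 18756/EI
Flexibility coefficient — unit upward force at 2: δ_{22} = L³/(3EI) = 443.7/EI.
The prop prevents deflection at 2: R_2 = δ_0/δ_{22} = 18756/443.7 = 42.28 kN.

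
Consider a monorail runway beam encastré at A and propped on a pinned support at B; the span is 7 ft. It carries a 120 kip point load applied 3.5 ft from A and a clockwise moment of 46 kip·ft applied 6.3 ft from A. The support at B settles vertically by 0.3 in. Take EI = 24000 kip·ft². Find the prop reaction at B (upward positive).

R_B = 42.01 kip

Choose R_B as the redundant. The primary structure is the cantilever fixed at A.
Free-end deflection of the primary structure under the applied loading (downward +):
  point load 120 at a = 3.5: Pa²(3L − a)/(6EI) = 4288/EI
  clockwise couple 46 at a = 6.3: M₀a(2L − a)/(2EI) = 1116/EI
  δ_0 = 5403/EI
Tip deflection under a unit load at B: L³/(3EI) = 114.3/EI.
With EI = 24000 kip·ft²: δ_0 = 0.22513 ft and δ_{BB} = 0.004764 ft/kip.
Compatibility — the beam at B must follow the support down by 0.025 ft: δ_0 − R_B·δ_{BB} = 0.025, so R_B = (0.22513 − 0.025)/0.004764 = 42.01 kip.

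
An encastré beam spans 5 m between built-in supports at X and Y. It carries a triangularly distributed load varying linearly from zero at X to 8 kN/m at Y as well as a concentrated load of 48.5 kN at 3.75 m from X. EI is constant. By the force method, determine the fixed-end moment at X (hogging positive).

M_X = 18.03 kN·m

Take the two fixed-end moments M_X, M_Y as redundants; the released structure is the simple span XY.
End rotations of the released simple span under the applied load (×1/EI):
  at X: triangular load, peak 8: 7w₀L³/(360EI) = 19.44/EI
  at Y: triangular load, peak 8: w₀L³/(45EI) = 22.22/EI
  at X: point load 48.5 at a = 3.75: Pab(L + b)/(6LEI) = 47.36/EI
  at Y: point load 48.5 at a = 3.75: Pab(L + a)/(6LEI) = 66.31/EI
  θ_X0 = 66.81/EI,  θ_Y0 = 88.53/EI
Flexibility coefficients: a unit moment at one end gives L/(3EI) there and L/(6EI) at the far end, so f₁₁ = f₂₂ = 1.667/EI and f₁₂ = f₂₁ = 0.8333/EI.
Compatibility — zero rotation at each built-in end:
  1.667 M_X + 0.8333 M_Y = 66.81
  0.8333 M_X + 1.667 M_Y = 88.53
Solving the pair gives M_X = 18.03 kN·m and M_Y = 44.1 kN·m (hogging).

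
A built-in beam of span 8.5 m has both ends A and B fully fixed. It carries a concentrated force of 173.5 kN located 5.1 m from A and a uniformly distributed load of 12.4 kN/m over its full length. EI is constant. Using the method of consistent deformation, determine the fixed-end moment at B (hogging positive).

M_B = 287 kN·m

Take the two fixed-end moments M_A, M_B as redundants; the released structure is the simple span AB.
Simple-span end rotations at A and B under the given loads:
  at A: point load 173.5 at a = 5.1: Pab(L + b)/(6LEI) = 702/EI
  at B: point load 173.5 at a = 5.1: Pab(L + a)/(6LEI) = 802.3/EI
  at A: UDL 12.4: wL³/(24EI) = 317.3/EI
  at B: UDL 12.4: wL³/(24EI) = 317.3/EI
  θ_A0 = 1019/EI,  θ_B0 = 1120/EI
Flexibility coefficients: a unit moment at one end gives L/(3EI) there and L/(6EI) at the far end, so f₁₁ = f₂₂ = 2.833/EI and f₁₂ = f₂₁ = 1.417/EI.
Compatibility — zero rotation at each built-in end:
  2.833 M_A + 1.417 M_B = 1019
  1.417 M_A + 2.833 M_B = 1120
Solving the pair gives M_A = 216.2 kN·m and M_B = 287 kN·m (hogging).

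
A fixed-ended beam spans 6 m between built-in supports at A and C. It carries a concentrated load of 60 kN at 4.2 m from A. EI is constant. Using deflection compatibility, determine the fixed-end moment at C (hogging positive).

Release both end moments; the primary structure is a simply-supported span AC with redundants M_A and M_C.
Simple-span end rotations at A and C under the given loads:
  at A: point load 60 at a = 4.2: Pab(L + b)/(6LEI) = 98.28/EI
  at C: point load 60 at a = 4.2: Pab(L + a)/(6LEI) = 128.5/EI
  θ_A0 = 98.28/EI,  θ_C0 = 128.5/EI
Flexibility coefficients: a unit moment at one end gives L/(3EI) there and L/(6EI) at the far end, so f₁₁ = f₂₂ = 2/EI and f₁₂ = f₂₁ = 1/EI.
Compatibility — zero rotation at each built-in end:
  2 M_A + 1 M_C = 98.28
  1 M_A + 2 M_C = 128.5
Solving the pair gives M_A = 22.68 kN·m and M_C = 52.92 kN·m (hogging).

M_C = 52.92 kN·m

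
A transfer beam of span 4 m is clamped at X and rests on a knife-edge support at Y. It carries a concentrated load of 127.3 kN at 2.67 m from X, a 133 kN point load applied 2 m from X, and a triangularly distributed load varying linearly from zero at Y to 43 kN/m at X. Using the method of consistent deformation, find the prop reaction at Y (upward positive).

R_Y = 124.9 kN

Release the roller at Y. Primary structure: cantilever fixed at X.
Deflection at Y on the released cantilever, summing each load's contribution:
  point load 127.3 at a = 2.67: Pa²(3L − a)/(6EI) = 1411/EI
  point load 133 at a = 2: Pa²(3L − a)/(6EI) = 886.7/EI
  triangular load, peak 43 at the fixed end: w₀L⁴/(30EI) = 366.9/EI
  δ_0 = 2665/EI
Flexibility coefficient — unit upward force at Y: δ_{YY} = L³/(3EI) = 21.33/EI.
Compatibility at Y: δ_0 − R_Y·δ_{YY} = 0, so R_Y = 2665/21.33 = 124.9 kN.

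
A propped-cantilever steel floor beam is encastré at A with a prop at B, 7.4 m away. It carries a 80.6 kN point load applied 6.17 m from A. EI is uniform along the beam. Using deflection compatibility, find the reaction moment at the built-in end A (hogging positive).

Choose R_B as the redundant. The primary structure is the cantilever fixed at A.
Downward deflection at the released point B due to the loads:
  point load 80.6 at a = 6.17: Pa²(3L − a)/(6EI) = 8198/EI
Flexibility coefficient — unit upward force at B: δ_{BB} = L³/(3EI) = 135.1/EI.
Compatibility at B: δ_0 − R_B·δ_{BB} = 0, so R_B = 8198/135.1 = 60.69 kN.
Moment equilibrium about A: M_A = Σ(load moments about A) − R_B·L = 497.3 − 60.69×7.4 = 48.2 kN·m.

M_A = 48.2 kN·m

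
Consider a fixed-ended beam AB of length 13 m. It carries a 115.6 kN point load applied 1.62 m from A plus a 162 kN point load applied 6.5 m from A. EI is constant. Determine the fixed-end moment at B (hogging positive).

Release both end moments; the primary structure is a simply-supported span AB with redundants M_A and M_B.
End rotations of the released simple span under the applied load (×1/EI):
  at A: point load 115.6 at a = 1.62: Pab(L + b)/(6LEI) = 666.1/EI
  at B: point load 115.6 at a = 1.62: Pab(L + a)/(6LEI) = 399.5/EI
  at A: point load 162 at a = 6.5: Pab(L + b)/(6LEI) = 1711/EI
  at B: point load 162 at a = 6.5: Pab(L + a)/(6LEI) = 1711/EI
  θ_A0 = 2377/EI,  θ_B0 = 2111/EI
Flexibility coefficients: a unit moment at one end gives L/(3EI) there and L/(6EI) at the far end, so f₁₁ = f₂₂ = 4.333/EI and f₁₂ = f₂₁ = 2.167/EI.
Compatibility — zero rotation at each built-in end:
  4.333 M_A + 2.167 M_B = 2377
  2.167 M_A + 4.333 M_B = 2111
Solving the pair gives M_A = 406.8 kN·m and M_B = 283.7 kN·m (hogging).

M_B = 283.7 kN·m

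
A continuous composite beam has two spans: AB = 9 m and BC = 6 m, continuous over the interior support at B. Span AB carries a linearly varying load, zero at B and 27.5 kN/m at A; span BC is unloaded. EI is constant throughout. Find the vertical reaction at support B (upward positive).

R_B = 62.91 kN

Take M_B as the redundant. Released structure: two simple spans AB and BC with a hinge at B.
End slopes at the hinge B, treating each span as simply supported:
  span AB: triangular load, peak 27.5: 7w₀L³/(360EI) = 389.8/EI
  relative rotation θ_0 = (389.8 + 0)/EI = 389.8/EI
A unit hogging moment at B produces rotation L₁/(3EI) + L₂/(3EI) = 5/EI.
Compatibility: M_B·(L₁+L₂)/(3EI) = θ_0, giving M_B = 77.96 kN·m (hogging).
Span AB, ΣM about A with M_B applied at B: R_B^{AB}·9 = 371.2 + 77.96, so R_B^{AB} = 49.91 kN and R_A = 123.8 − 49.91 = 73.84 kN.
Span BC, ΣM about C: R_B^{BC}·6 = 0 + 77.96, so R_B^{BC} = 12.99 kN and R_C = 0 − 12.99 = -12.99 kN.
R_B = 49.91 + 12.99 = 62.91 kN.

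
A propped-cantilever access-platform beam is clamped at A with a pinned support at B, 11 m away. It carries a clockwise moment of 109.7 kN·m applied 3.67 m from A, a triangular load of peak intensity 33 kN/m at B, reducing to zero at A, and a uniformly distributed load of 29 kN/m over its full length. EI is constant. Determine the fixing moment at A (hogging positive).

M_A = 689.8 kN·m

Remove the prop at B; the released (primary) structure is a cantilever built in at A.
Primary-structure tip deflection at B by superposition:
  clockwise couple 109.7 at a = 3.67: M₀a(2L − a)/(2EI) = 3690/EI
  triangular load, peak 33 at the free end: 11w₀L⁴/(120EI) = 44289/EI
  UDL 29: wL⁴/(8EI) = 53074/EI
  δ_0 = 101052/EI
Tip deflection under a unit load at B: L³/(3EI) = 443.7/EI.
Compatibility at B: δ_0 − R_B·δ_{BB} = 0, so R_B = 101052/443.7 = 227.8 kN.
Moment equilibrium about A: M_A = Σ(load moments about A) − R_B·L = 3195 − 227.8×11 = 689.8 kN·m.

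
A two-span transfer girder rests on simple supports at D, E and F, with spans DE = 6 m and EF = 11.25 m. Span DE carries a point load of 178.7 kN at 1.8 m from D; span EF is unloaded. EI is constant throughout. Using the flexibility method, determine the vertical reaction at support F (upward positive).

R_F = -4.525 kN

Take M_E as the redundant. Released structure: two simple spans DE and EF with a hinge at E.
Rotations at E on the released spans (each span's end-slope, ×1/EI):
  span DE: point load 178.7 at a = 1.8: Pab(L + a)/(6LEI) = 292.7/EI
  relative rotation θ_0 = (292.7 + 0)/EI = 292.7/EI
A unit hogging moment at E produces rotation L₁/(3EI) + L₂/(3EI) = 5.75/EI.
Compatibility: M_E·(L₁+L₂)/(3EI) = θ_0, giving M_E = 50.91 kN·m (hogging).
Span EF, ΣM about F: R_E^{EF}·11.25 = 0 + 50.91, so R_E^{EF} = 4.525 kN and R_F = 0 − 4.525 = -4.525 kN.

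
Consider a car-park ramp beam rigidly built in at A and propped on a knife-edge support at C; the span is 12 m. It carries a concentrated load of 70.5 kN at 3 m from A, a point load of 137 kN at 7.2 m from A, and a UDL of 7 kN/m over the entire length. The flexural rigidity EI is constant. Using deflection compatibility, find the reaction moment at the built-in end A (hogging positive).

M_A = 541 kN·m

Take the reaction at C as the redundant and release it; the primary structure is a cantilever fixed at A.
Downward deflection at the released point C due to the loads:
  point load 70.5 at a = 3: Pa²(3L − a)/(6EI) = 3490/EI
  point load 137 at a = 7.2: Pa²(3L − a)/(6EI) = 34090/EI
  UDL 7: wL⁴/(8EI) = 18144/EI
  δ_0 = 55724/EI
Flexibility coefficient — unit upward force at C: δ_{CC} = L³/(3EI) = 576/EI.
Compatibility at C: δ_0 − R_C·δ_{CC} = 0, so R_C = 55724/576 = 96.74 kN.
Moment equilibrium about A: M_A = Σ(load moments about A) − R_C·L = 1702 − 96.74×12 = 541 kN·m.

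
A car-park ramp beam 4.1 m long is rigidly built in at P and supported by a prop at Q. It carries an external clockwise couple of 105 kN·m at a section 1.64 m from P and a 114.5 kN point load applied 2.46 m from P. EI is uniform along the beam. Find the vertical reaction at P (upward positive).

R_P = 40.45 kN

Choose R_Q as the redundant. The primary structure is the cantilever fixed at P.
Downward deflection at the released point Q due to the loads:
  clockwise couple 105 at a = 1.64: M₀a(2L − a)/(2EI) = 564.8/EI
  point load 114.5 at a = 2.46: Pa²(3L − a)/(6EI) = 1136/EI
  δ_0 = 1701/EI
Flexibility coefficient — unit upward force at Q: δ_{QQ} = L³/(3EI) = 22.97/EI.
The prop prevents deflection at Q: R_Q = δ_0/δ_{QQ} = 1701/22.97 = 74.05 kN.
Vertical equilibrium: R_P = ΣP − R_Q = 114.5 − 74.05 = 40.45 kN.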